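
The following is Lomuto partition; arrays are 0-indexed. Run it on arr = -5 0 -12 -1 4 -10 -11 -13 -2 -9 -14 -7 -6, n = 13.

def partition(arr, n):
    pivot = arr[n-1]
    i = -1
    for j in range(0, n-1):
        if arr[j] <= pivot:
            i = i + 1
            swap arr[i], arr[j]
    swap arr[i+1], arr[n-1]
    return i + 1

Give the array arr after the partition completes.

-12 -10 -11 -13 -9 -14 -7 -6 -2 4 0 -5 -1

pivot=-6, i=-1
j=0: -5>-6, skip
j=1: 0>-6, skip
j=2: -12≤-6, i=0, swap(0,2) ⇒ -12 0 -5 -1 4 -10 -11 -13 -2 -9 -14 -7 -6
j=3: -1>-6, skip
j=4: 4>-6, skip
j=5: -10≤-6, i=1, swap(1,5) ⇒ -12 -10 -5 -1 4 0 -11 -13 -2 -9 -14 -7 -6
j=6: -11≤-6, i=2, swap(2,6) ⇒ -12 -10 -11 -1 4 0 -5 -13 -2 -9 -14 -7 -6
j=7: -13≤-6, i=3, swap(3,7) ⇒ -12 -10 -11 -13 4 0 -5 -1 -2 -9 -14 -7 -6
j=8: -2>-6, skip
j=9: -9≤-6, i=4, swap(4,9) ⇒ -12 -10 -11 -13 -9 0 -5 -1 -2 4 -14 -7 -6
j=10: -14≤-6, i=5, swap(5,10) ⇒ -12 -10 -11 -13 -9 -14 -5 -1 -2 4 0 -7 -6
j=11: -7≤-6, i=6, swap(6,11) ⇒ -12 -10 -11 -13 -9 -14 -7 -1 -2 4 0 -5 -6
swap(7,12) ⇒ -12 -10 -11 -13 -9 -14 -7 -6 -2 4 0 -5 -1; return 7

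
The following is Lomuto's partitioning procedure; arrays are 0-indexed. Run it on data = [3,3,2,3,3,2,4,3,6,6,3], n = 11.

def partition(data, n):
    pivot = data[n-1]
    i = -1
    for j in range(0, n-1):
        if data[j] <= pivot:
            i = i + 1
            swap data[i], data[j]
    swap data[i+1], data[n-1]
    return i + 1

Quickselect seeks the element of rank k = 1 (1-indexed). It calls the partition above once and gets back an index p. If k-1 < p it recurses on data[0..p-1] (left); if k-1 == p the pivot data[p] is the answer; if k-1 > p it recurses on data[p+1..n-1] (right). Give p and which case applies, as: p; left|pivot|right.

7; left

pivot = data[10] = 3; i = -1
j=0: data[0]=3 ≤ 3 → i=0, swap data[0],data[0] (no change) → [3,3,2,3,3,2,4,3,6,6,3]
j=1: data[1]=3 ≤ 3 → i=1, swap data[1],data[1] (no change) → [3,3,2,3,3,2,4,3,6,6,3]
j=2: data[2]=2 ≤ 3 → i=2, swap data[2],data[2] (no change) → [3,3,2,3,3,2,4,3,6,6,3]
j=3: data[3]=3 ≤ 3 → i=3, swap data[3],data[3] (no change) → [3,3,2,3,3,2,4,3,6,6,3]
j=4: data[4]=3 ≤ 3 → i=4, swap data[4],data[4] (no change) → [3,3,2,3,3,2,4,3,6,6,3]
j=5: data[5]=2 ≤ 3 → i=5, swap data[5],data[5] (no change) → [3,3,2,3,3,2,4,3,6,6,3]
j=6: data[6]=4 > 3 → no swap
j=7: data[7]=3 ≤ 3 → i=6, swap data[6],data[7] → [3,3,2,3,3,2,3,4,6,6,3]
j=8: data[8]=6 > 3 → no swap
j=9: data[9]=6 > 3 → no swap
final swap data[7],data[10] → [3,3,2,3,3,2,3,3,6,6,4]; return 7
p = 7; k-1 = 0 < 7 ⇒ left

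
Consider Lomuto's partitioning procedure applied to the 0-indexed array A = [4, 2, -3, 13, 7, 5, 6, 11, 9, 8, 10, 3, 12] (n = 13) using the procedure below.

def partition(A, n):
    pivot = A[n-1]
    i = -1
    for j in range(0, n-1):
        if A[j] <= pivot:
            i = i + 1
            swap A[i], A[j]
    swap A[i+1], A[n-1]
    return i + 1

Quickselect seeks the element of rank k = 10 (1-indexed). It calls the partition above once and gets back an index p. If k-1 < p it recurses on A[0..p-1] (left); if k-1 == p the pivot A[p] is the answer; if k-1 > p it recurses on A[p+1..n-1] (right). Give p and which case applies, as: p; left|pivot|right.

11; left

pivot=12, i=-1
j=0: 4≤12, i=0, swap(0,0) ⇒ [4, 2, -3, 13, 7, 5, 6, 11, 9, 8, 10, 3, 12]
j=1: 2≤12, i=1, swap(1,1) ⇒ [4, 2, -3, 13, 7, 5, 6, 11, 9, 8, 10, 3, 12]
j=2: -3≤12, i=2, swap(2,2) ⇒ [4, 2, -3, 13, 7, 5, 6, 11, 9, 8, 10, 3, 12]
j=3: 13>12, skip
j=4: 7≤12, i=3, swap(3,4) ⇒ [4, 2, -3, 7, 13, 5, 6, 11, 9, 8, 10, 3, 12]
j=5: 5≤12, i=4, swap(4,5) ⇒ [4, 2, -3, 7, 5, 13, 6, 11, 9, 8, 10, 3, 12]
j=6: 6≤12, i=5, swap(5,6) ⇒ [4, 2, -3, 7, 5, 6, 13, 11, 9, 8, 10, 3, 12]
j=7: 11≤12, i=6, swap(6,7) ⇒ [4, 2, -3, 7, 5, 6, 11, 13, 9, 8, 10, 3, 12]
j=8: 9≤12, i=7, swap(7,8) ⇒ [4, 2, -3, 7, 5, 6, 11, 9, 13, 8, 10, 3, 12]
j=9: 8≤12, i=8, swap(8,9) ⇒ [4, 2, -3, 7, 5, 6, 11, 9, 8, 13, 10, 3, 12]
j=10: 10≤12, i=9, swap(9,10) ⇒ [4, 2, -3, 7, 5, 6, 11, 9, 8, 10, 13, 3, 12]
j=11: 3≤12, i=10, swap(10,11) ⇒ [4, 2, -3, 7, 5, 6, 11, 9, 8, 10, 3, 13, 12]
swap(11,12) ⇒ [4, 2, -3, 7, 5, 6, 11, 9, 8, 10, 3, 12, 13]; return 11
p = 11; k-1 = 9 < 11 ⇒ left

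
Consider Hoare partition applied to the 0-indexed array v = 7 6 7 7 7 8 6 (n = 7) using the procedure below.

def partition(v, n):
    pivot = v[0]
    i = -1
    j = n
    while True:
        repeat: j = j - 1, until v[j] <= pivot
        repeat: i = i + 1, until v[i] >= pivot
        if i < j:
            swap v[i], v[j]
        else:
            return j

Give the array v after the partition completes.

6 6 7 7 7 8 7

pivot = v[0] = 7; i = -1, j = 7
j→6 (v[6]=6≤7), i→0 (v[0]=7≥7); i<j, swap → 6 6 7 7 7 8 7
j→4 (v[4]=7≤7), i→2 (v[2]=7≥7); i<j, swap → 6 6 7 7 7 8 7
j→3, i→3; i≥j, return j=3. v = 6 6 7 7 7 8 7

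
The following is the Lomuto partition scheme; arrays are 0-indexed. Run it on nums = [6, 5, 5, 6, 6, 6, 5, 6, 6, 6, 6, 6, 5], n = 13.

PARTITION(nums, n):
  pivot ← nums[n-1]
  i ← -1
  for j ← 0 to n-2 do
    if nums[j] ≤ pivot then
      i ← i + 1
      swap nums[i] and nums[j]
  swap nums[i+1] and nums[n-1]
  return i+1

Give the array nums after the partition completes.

pivot = nums[12] = 5; i = -1
j=0: nums[0]=6 > 5 → no swap
j=1: nums[1]=5 ≤ 5 → i=0, swap nums[0],nums[1] → [5, 6, 5, 6, 6, 6, 5, 6, 6, 6, 6, 6, 5]
j=2: nums[2]=5 ≤ 5 → i=1, swap nums[1],nums[2] → [5, 5, 6, 6, 6, 6, 5, 6, 6, 6, 6, 6, 5]
j=3: nums[3]=6 > 5 → no swap
j=4: nums[4]=6 > 5 → no swap
j=5: nums[5]=6 > 5 → no swap
j=6: nums[6]=5 ≤ 5 → i=2, swap nums[2],nums[6] → [5, 5, 5, 6, 6, 6, 6, 6, 6, 6, 6, 6, 5]
j=7: nums[7]=6 > 5 → no swap
j=8: nums[8]=6 > 5 → no swap
j=9: nums[9]=6 > 5 → no swap
j=10: nums[10]=6 > 5 → no swap
j=11: nums[11]=6 > 5 → no swap
final swap nums[3],nums[12] → [5, 5, 5, 5, 6, 6, 6, 6, 6, 6, 6, 6, 6]; return 3

[5, 5, 5, 5, 6, 6, 6, 6, 6, 6, 6, 6, 6]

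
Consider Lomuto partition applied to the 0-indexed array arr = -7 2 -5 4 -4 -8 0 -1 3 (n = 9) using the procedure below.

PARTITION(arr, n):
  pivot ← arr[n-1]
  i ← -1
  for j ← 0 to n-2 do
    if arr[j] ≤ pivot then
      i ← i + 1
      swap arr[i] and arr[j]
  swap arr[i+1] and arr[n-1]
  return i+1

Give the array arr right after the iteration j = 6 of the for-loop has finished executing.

-7 2 -5 -4 -8 0 4 -1 3

pivot=3, i=-1
j=0: -7≤3, i=0, swap(0,0) ⇒ -7 2 -5 4 -4 -8 0 -1 3
j=1: 2≤3, i=1, swap(1,1) ⇒ -7 2 -5 4 -4 -8 0 -1 3
j=2: -5≤3, i=2, swap(2,2) ⇒ -7 2 -5 4 -4 -8 0 -1 3
j=3: 4>3, skip
j=4: -4≤3, i=3, swap(3,4) ⇒ -7 2 -5 -4 4 -8 0 -1 3
j=5: -8≤3, i=4, swap(4,5) ⇒ -7 2 -5 -4 -8 4 0 -1 3
j=6: 0≤3, i=5, swap(5,6) ⇒ -7 2 -5 -4 -8 0 4 -1 3
(after j=6) arr = -7 2 -5 -4 -8 0 4 -1 3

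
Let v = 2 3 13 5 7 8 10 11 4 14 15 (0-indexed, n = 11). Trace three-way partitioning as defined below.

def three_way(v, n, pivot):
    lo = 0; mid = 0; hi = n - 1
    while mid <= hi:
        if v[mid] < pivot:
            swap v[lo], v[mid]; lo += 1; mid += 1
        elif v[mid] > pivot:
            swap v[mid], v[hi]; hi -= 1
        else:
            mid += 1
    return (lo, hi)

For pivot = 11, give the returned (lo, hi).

(7, 7)

pivot = 11; lo=0, mid=0, hi=10
v[mid]=2<11: swap v[0],v[0]; lo=1,mid=1 → 2 3 13 5 7 8 10 11 4 14 15
v[mid]=3<11: swap v[1],v[1]; lo=2,mid=2 → 2 3 13 5 7 8 10 11 4 14 15
v[mid]=13>11: swap v[2],v[10]; hi=9 → 2 3 15 5 7 8 10 11 4 14 13
v[mid]=15>11: swap v[2],v[9]; hi=8 → 2 3 14 5 7 8 10 11 4 15 13
v[mid]=14>11: swap v[2],v[8]; hi=7 → 2 3 4 5 7 8 10 11 14 15 13
v[mid]=4<11: swap v[2],v[2]; lo=3,mid=3 → 2 3 4 5 7 8 10 11 14 15 13
v[mid]=5<11: swap v[3],v[3]; lo=4,mid=4 → 2 3 4 5 7 8 10 11 14 15 13
v[mid]=7<11: swap v[4],v[4]; lo=5,mid=5 → 2 3 4 5 7 8 10 11 14 15 13
v[mid]=8<11: swap v[5],v[5]; lo=6,mid=6 → 2 3 4 5 7 8 10 11 14 15 13
v[mid]=10<11: swap v[6],v[6]; lo=7,mid=7 → 2 3 4 5 7 8 10 11 14 15 13
v[mid]=11=11: mid=8
end: lo=7, hi=7; v = 2 3 4 5 7 8 10 11 14 15 13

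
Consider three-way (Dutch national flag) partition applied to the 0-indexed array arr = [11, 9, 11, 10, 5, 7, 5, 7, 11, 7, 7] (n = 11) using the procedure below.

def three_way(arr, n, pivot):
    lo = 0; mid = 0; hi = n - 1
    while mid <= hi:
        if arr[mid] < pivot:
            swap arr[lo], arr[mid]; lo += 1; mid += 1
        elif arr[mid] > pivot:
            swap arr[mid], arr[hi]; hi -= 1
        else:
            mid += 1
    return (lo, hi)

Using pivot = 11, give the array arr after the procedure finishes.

lo=0 mid=0 hi=10
11=11: mid=1
9<11: swap(0,1), lo=1 mid=2 ⇒ [9, 11, 11, 10, 5, 7, 5, 7, 11, 7, 7]
11=11: mid=3
10<11: swap(1,3), lo=2 mid=4 ⇒ [9, 10, 11, 11, 5, 7, 5, 7, 11, 7, 7]
5<11: swap(2,4), lo=3 mid=5 ⇒ [9, 10, 5, 11, 11, 7, 5, 7, 11, 7, 7]
7<11: swap(3,5), lo=4 mid=6 ⇒ [9, 10, 5, 7, 11, 11, 5, 7, 11, 7, 7]
5<11: swap(4,6), lo=5 mid=7 ⇒ [9, 10, 5, 7, 5, 11, 11, 7, 11, 7, 7]
7<11: swap(5,7), lo=6 mid=8 ⇒ [9, 10, 5, 7, 5, 7, 11, 11, 11, 7, 7]
11=11: mid=9
7<11: swap(6,9), lo=7 mid=10 ⇒ [9, 10, 5, 7, 5, 7, 7, 11, 11, 11, 7]
7<11: swap(7,10), lo=8 mid=11 ⇒ [9, 10, 5, 7, 5, 7, 7, 7, 11, 11, 11]
done. lo=8 hi=10; arr=[9, 10, 5, 7, 5, 7, 7, 7, 11, 11, 11]

[9, 10, 5, 7, 5, 7, 7, 7, 11, 11, 11]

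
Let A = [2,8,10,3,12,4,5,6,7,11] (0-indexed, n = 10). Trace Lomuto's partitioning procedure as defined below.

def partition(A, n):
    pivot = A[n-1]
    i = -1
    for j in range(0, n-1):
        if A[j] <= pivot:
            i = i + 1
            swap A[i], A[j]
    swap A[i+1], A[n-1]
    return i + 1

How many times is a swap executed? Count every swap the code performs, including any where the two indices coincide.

pivot = A[9] = 11; i = -1
j=0: A[0]=2 ≤ 11 → i=0, swap A[0],A[0] (no change) → [2,8,10,3,12,4,5,6,7,11]
j=1: A[1]=8 ≤ 11 → i=1, swap A[1],A[1] (no change) → [2,8,10,3,12,4,5,6,7,11]
j=2: A[2]=10 ≤ 11 → i=2, swap A[2],A[2] (no change) → [2,8,10,3,12,4,5,6,7,11]
j=3: A[3]=3 ≤ 11 → i=3, swap A[3],A[3] (no change) → [2,8,10,3,12,4,5,6,7,11]
j=4: A[4]=12 > 11 → no swap
j=5: A[5]=4 ≤ 11 → i=4, swap A[4],A[5] → [2,8,10,3,4,12,5,6,7,11]
j=6: A[6]=5 ≤ 11 → i=5, swap A[5],A[6] → [2,8,10,3,4,5,12,6,7,11]
j=7: A[7]=6 ≤ 11 → i=6, swap A[6],A[7] → [2,8,10,3,4,5,6,12,7,11]
j=8: A[8]=7 ≤ 11 → i=7, swap A[7],A[8] → [2,8,10,3,4,5,6,7,12,11]
final swap A[8],A[9] → [2,8,10,3,4,5,6,7,11,12]; return 8

9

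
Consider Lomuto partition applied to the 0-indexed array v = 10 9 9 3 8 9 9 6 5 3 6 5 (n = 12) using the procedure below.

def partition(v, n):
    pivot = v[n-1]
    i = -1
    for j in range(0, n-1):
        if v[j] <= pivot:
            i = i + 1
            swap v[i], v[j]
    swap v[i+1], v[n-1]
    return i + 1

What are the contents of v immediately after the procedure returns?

3 5 3 5 8 9 9 6 9 9 6 10

pivot=5, i=-1
j=0: 10>5, skip
j=1: 9>5, skip
j=2: 9>5, skip
j=3: 3≤5, i=0, swap(0,3) ⇒ 3 9 9 10 8 9 9 6 5 3 6 5
j=4: 8>5, skip
j=5: 9>5, skip
j=6: 9>5, skip
j=7: 6>5, skip
j=8: 5≤5, i=1, swap(1,8) ⇒ 3 5 9 10 8 9 9 6 9 3 6 5
j=9: 3≤5, i=2, swap(2,9) ⇒ 3 5 3 10 8 9 9 6 9 9 6 5
j=10: 6>5, skip
swap(3,11) ⇒ 3 5 3 5 8 9 9 6 9 9 6 10; return 3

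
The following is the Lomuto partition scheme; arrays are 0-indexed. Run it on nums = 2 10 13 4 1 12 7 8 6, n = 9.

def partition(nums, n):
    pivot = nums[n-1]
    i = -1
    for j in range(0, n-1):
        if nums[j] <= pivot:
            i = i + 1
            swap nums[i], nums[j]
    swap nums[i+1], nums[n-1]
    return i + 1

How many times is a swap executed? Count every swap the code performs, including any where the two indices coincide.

pivot = nums[8] = 6; i = -1
j=0: nums[0]=2 ≤ 6 → i=0, swap nums[0],nums[0] (no change) → 2 10 13 4 1 12 7 8 6
j=1: nums[1]=10 > 6 → no swap
j=2: nums[2]=13 > 6 → no swap
j=3: nums[3]=4 ≤ 6 → i=1, swap nums[1],nums[3] → 2 4 13 10 1 12 7 8 6
j=4: nums[4]=1 ≤ 6 → i=2, swap nums[2],nums[4] → 2 4 1 10 13 12 7 8 6
j=5: nums[5]=12 > 6 → no swap
j=6: nums[6]=7 > 6 → no swap
j=7: nums[7]=8 > 6 → no swap
final swap nums[3],nums[8] → 2 4 1 6 13 12 7 8 10; return 3

4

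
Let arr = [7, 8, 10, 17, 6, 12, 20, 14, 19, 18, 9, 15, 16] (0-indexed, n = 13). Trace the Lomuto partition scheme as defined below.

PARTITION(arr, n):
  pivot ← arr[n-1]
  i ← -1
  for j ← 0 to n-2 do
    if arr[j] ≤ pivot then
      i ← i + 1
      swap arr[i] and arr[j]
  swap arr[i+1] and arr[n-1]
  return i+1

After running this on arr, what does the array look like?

pivot = arr[12] = 16; i = -1
j=0: arr[0]=7 ≤ 16 → i=0, swap arr[0],arr[0] (no change) → [7, 8, 10, 17, 6, 12, 20, 14, 19, 18, 9, 15, 16]
j=1: arr[1]=8 ≤ 16 → i=1, swap arr[1],arr[1] (no change) → [7, 8, 10, 17, 6, 12, 20, 14, 19, 18, 9, 15, 16]
j=2: arr[2]=10 ≤ 16 → i=2, swap arr[2],arr[2] (no change) → [7, 8, 10, 17, 6, 12, 20, 14, 19, 18, 9, 15, 16]
j=3: arr[3]=17 > 16 → no swap
j=4: arr[4]=6 ≤ 16 → i=3, swap arr[3],arr[4] → [7, 8, 10, 6, 17, 12, 20, 14, 19, 18, 9, 15, 16]
j=5: arr[5]=12 ≤ 16 → i=4, swap arr[4],arr[5] → [7, 8, 10, 6, 12, 17, 20, 14, 19, 18, 9, 15, 16]
j=6: arr[6]=20 > 16 → no swap
j=7: arr[7]=14 ≤ 16 → i=5, swap arr[5],arr[7] → [7, 8, 10, 6, 12, 14, 20, 17, 19, 18, 9, 15, 16]
j=8: arr[8]=19 > 16 → no swap
j=9: arr[9]=18 > 16 → no swap
j=10: arr[10]=9 ≤ 16 → i=6, swap arr[6],arr[10] → [7, 8, 10, 6, 12, 14, 9, 17, 19, 18, 20, 15, 16]
j=11: arr[11]=15 ≤ 16 → i=7, swap arr[7],arr[11] → [7, 8, 10, 6, 12, 14, 9, 15, 19, 18, 20, 17, 16]
final swap arr[8],arr[12] → [7, 8, 10, 6, 12, 14, 9, 15, 16, 18, 20, 17, 19]; return 8

[7, 8, 10, 6, 12, 14, 9, 15, 16, 18, 20, 17, 19]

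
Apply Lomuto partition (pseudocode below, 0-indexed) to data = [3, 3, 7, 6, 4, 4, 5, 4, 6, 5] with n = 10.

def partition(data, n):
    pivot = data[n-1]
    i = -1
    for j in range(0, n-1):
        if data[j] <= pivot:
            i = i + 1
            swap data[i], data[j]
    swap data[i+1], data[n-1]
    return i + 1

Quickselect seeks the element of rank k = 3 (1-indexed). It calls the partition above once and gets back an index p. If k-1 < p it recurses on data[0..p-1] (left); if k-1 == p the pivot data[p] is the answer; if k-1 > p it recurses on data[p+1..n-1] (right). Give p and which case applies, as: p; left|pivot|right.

6; left

pivot=5, i=-1
j=0: 3≤5, i=0, swap(0,0) ⇒ [3, 3, 7, 6, 4, 4, 5, 4, 6, 5]
j=1: 3≤5, i=1, swap(1,1) ⇒ [3, 3, 7, 6, 4, 4, 5, 4, 6, 5]
j=2: 7>5, skip
j=3: 6>5, skip
j=4: 4≤5, i=2, swap(2,4) ⇒ [3, 3, 4, 6, 7, 4, 5, 4, 6, 5]
j=5: 4≤5, i=3, swap(3,5) ⇒ [3, 3, 4, 4, 7, 6, 5, 4, 6, 5]
j=6: 5≤5, i=4, swap(4,6) ⇒ [3, 3, 4, 4, 5, 6, 7, 4, 6, 5]
j=7: 4≤5, i=5, swap(5,7) ⇒ [3, 3, 4, 4, 5, 4, 7, 6, 6, 5]
j=8: 6>5, skip
swap(6,9) ⇒ [3, 3, 4, 4, 5, 4, 5, 6, 6, 7]; return 6
p = 6; k-1 = 2 < 6 ⇒ left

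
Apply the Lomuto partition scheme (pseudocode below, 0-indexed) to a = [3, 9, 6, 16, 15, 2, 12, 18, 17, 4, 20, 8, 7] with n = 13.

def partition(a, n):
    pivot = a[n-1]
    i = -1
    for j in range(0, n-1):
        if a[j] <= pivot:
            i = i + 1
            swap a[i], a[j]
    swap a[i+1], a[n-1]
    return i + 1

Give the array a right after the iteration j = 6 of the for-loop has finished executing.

[3, 6, 2, 16, 15, 9, 12, 18, 17, 4, 20, 8, 7]

pivot=7, i=-1
j=0: 3≤7, i=0, swap(0,0) ⇒ [3, 9, 6, 16, 15, 2, 12, 18, 17, 4, 20, 8, 7]
j=1: 9>7, skip
j=2: 6≤7, i=1, swap(1,2) ⇒ [3, 6, 9, 16, 15, 2, 12, 18, 17, 4, 20, 8, 7]
j=3: 16>7, skip
j=4: 15>7, skip
j=5: 2≤7, i=2, swap(2,5) ⇒ [3, 6, 2, 16, 15, 9, 12, 18, 17, 4, 20, 8, 7]
j=6: 12>7, skip
(after j=6) a = [3, 6, 2, 16, 15, 9, 12, 18, 17, 4, 20, 8, 7]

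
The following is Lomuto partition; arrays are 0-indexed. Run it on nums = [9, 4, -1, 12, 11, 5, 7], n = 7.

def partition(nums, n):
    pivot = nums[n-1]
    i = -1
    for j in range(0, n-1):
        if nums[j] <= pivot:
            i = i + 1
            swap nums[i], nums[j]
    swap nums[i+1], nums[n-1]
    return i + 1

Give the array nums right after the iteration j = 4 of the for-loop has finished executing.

[4, -1, 9, 12, 11, 5, 7]

pivot = nums[6] = 7; i = -1
j=0: nums[0]=9 > 7 → no swap
j=1: nums[1]=4 ≤ 7 → i=0, swap nums[0],nums[1] → [4, 9, -1, 12, 11, 5, 7]
j=2: nums[2]=-1 ≤ 7 → i=1, swap nums[1],nums[2] → [4, -1, 9, 12, 11, 5, 7]
j=3: nums[3]=12 > 7 → no swap
j=4: nums[4]=11 > 7 → no swap
(after j=4) nums = [4, -1, 9, 12, 11, 5, 7]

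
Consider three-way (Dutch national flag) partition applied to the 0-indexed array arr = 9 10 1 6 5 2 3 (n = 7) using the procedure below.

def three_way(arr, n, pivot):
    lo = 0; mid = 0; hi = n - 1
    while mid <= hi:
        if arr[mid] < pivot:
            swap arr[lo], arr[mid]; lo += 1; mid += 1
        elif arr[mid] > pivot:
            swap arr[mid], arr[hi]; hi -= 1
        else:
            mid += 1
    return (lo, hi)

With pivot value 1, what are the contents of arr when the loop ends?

1 10 6 5 2 3 9

lo=0 mid=0 hi=6
9>1: swap(0,6), hi=5 ⇒ 3 10 1 6 5 2 9
3>1: swap(0,5), hi=4 ⇒ 2 10 1 6 5 3 9
2>1: swap(0,4), hi=3 ⇒ 5 10 1 6 2 3 9
5>1: swap(0,3), hi=2 ⇒ 6 10 1 5 2 3 9
6>1: swap(0,2), hi=1 ⇒ 1 10 6 5 2 3 9
1=1: mid=1
10>1: swap(1,1), hi=0 ⇒ 1 10 6 5 2 3 9
done. lo=0 hi=0; arr=1 10 6 5 2 3 9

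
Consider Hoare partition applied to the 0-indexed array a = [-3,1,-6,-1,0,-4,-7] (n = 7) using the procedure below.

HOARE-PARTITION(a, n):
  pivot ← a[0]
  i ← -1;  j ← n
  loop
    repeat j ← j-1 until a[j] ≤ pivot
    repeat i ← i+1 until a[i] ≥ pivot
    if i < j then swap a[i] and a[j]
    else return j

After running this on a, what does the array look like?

pivot = a[0] = -3; i = -1, j = 7
j→6 (a[6]=-7≤-3), i→0 (a[0]=-3≥-3); i<j, swap → [-7,1,-6,-1,0,-4,-3]
j→5 (a[5]=-4≤-3), i→1 (a[1]=1≥-3); i<j, swap → [-7,-4,-6,-1,0,1,-3]
j→2, i→3; i≥j, return j=2. a = [-7,-4,-6,-1,0,1,-3]

[-7,-4,-6,-1,0,1,-3]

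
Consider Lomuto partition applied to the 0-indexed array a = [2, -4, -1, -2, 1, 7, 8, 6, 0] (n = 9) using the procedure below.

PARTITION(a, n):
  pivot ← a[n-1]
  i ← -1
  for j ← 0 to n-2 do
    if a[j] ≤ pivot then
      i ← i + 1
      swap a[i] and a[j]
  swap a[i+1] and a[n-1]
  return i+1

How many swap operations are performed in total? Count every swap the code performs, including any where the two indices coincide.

4

pivot = a[8] = 0; i = -1
j=0: a[0]=2 > 0 → no swap
j=1: a[1]=-4 ≤ 0 → i=0, swap a[0],a[1] → [-4, 2, -1, -2, 1, 7, 8, 6, 0]
j=2: a[2]=-1 ≤ 0 → i=1, swap a[1],a[2] → [-4, -1, 2, -2, 1, 7, 8, 6, 0]
j=3: a[3]=-2 ≤ 0 → i=2, swap a[2],a[3] → [-4, -1, -2, 2, 1, 7, 8, 6, 0]
j=4: a[4]=1 > 0 → no swap
j=5: a[5]=7 > 0 → no swap
j=6: a[6]=8 > 0 → no swap
j=7: a[7]=6 > 0 → no swap
final swap a[3],a[8] → [-4, -1, -2, 0, 1, 7, 8, 6, 2]; return 3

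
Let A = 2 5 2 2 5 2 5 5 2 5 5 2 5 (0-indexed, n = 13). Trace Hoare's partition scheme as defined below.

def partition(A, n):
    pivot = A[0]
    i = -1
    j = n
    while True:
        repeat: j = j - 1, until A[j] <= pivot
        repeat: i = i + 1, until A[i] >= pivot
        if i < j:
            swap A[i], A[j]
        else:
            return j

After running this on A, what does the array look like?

2 2 2 2 5 2 5 5 5 5 5 2 5

pivot = A[0] = 2; i = -1, j = 13
j→11 (A[11]=2≤2), i→0 (A[0]=2≥2); i<j, swap → 2 5 2 2 5 2 5 5 2 5 5 2 5
j→8 (A[8]=2≤2), i→1 (A[1]=5≥2); i<j, swap → 2 2 2 2 5 2 5 5 5 5 5 2 5
j→5 (A[5]=2≤2), i→2 (A[2]=2≥2); i<j, swap → 2 2 2 2 5 2 5 5 5 5 5 2 5
j→3, i→3; i≥j, return j=3. A = 2 2 2 2 5 2 5 5 5 5 5 2 5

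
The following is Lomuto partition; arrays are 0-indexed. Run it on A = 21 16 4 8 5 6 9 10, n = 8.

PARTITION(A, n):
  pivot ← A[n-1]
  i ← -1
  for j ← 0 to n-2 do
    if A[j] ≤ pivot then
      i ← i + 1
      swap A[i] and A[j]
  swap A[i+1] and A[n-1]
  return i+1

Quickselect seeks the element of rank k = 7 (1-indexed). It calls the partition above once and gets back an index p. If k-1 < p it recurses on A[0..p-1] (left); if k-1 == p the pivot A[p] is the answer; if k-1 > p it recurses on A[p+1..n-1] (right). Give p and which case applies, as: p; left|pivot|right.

5; right

pivot = A[7] = 10; i = -1
j=0: A[0]=21 > 10 → no swap
j=1: A[1]=16 > 10 → no swap
j=2: A[2]=4 ≤ 10 → i=0, swap A[0],A[2] → 4 16 21 8 5 6 9 10
j=3: A[3]=8 ≤ 10 → i=1, swap A[1],A[3] → 4 8 21 16 5 6 9 10
j=4: A[4]=5 ≤ 10 → i=2, swap A[2],A[4] → 4 8 5 16 21 6 9 10
j=5: A[5]=6 ≤ 10 → i=3, swap A[3],A[5] → 4 8 5 6 21 16 9 10
j=6: A[6]=9 ≤ 10 → i=4, swap A[4],A[6] → 4 8 5 6 9 16 21 10
final swap A[5],A[7] → 4 8 5 6 9 10 21 16; return 5
p = 5; k-1 = 6 > 5 ⇒ right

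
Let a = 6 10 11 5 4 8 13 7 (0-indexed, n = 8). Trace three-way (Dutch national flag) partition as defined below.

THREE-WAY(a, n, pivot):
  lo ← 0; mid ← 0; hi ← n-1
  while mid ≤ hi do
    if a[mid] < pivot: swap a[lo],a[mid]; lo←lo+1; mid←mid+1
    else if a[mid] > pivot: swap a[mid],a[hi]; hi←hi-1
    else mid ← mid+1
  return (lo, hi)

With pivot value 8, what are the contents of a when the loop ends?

6 7 5 4 8 13 11 10

lo=0 mid=0 hi=7
6<8: swap(0,0), lo=1 mid=1 ⇒ 6 10 11 5 4 8 13 7
10>8: swap(1,7), hi=6 ⇒ 6 7 11 5 4 8 13 10
7<8: swap(1,1), lo=2 mid=2 ⇒ 6 7 11 5 4 8 13 10
11>8: swap(2,6), hi=5 ⇒ 6 7 13 5 4 8 11 10
13>8: swap(2,5), hi=4 ⇒ 6 7 8 5 4 13 11 10
8=8: mid=3
5<8: swap(2,3), lo=3 mid=4 ⇒ 6 7 5 8 4 13 11 10
4<8: swap(3,4), lo=4 mid=5 ⇒ 6 7 5 4 8 13 11 10
done. lo=4 hi=4; a=6 7 5 4 8 13 11 10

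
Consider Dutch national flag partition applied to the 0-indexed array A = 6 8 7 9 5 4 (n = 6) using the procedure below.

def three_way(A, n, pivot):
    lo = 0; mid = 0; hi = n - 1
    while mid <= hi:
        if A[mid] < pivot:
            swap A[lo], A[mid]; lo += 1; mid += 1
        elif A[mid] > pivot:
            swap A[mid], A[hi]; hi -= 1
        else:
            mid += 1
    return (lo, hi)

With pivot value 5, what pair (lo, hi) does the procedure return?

(1, 1)

lo=0 mid=0 hi=5
6>5: swap(0,5), hi=4 ⇒ 4 8 7 9 5 6
4<5: swap(0,0), lo=1 mid=1 ⇒ 4 8 7 9 5 6
8>5: swap(1,4), hi=3 ⇒ 4 5 7 9 8 6
5=5: mid=2
7>5: swap(2,3), hi=2 ⇒ 4 5 9 7 8 6
9>5: swap(2,2), hi=1 ⇒ 4 5 9 7 8 6
done. lo=1 hi=1; A=4 5 9 7 8 6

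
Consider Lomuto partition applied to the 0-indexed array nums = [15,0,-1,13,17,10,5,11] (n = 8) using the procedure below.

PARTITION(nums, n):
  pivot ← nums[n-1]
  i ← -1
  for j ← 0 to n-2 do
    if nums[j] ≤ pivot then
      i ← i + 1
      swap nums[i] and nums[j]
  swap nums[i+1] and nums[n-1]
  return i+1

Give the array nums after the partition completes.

pivot = nums[7] = 11; i = -1
j=0: nums[0]=15 > 11 → no swap
j=1: nums[1]=0 ≤ 11 → i=0, swap nums[0],nums[1] → [0,15,-1,13,17,10,5,11]
j=2: nums[2]=-1 ≤ 11 → i=1, swap nums[1],nums[2] → [0,-1,15,13,17,10,5,11]
j=3: nums[3]=13 > 11 → no swap
j=4: nums[4]=17 > 11 → no swap
j=5: nums[5]=10 ≤ 11 → i=2, swap nums[2],nums[5] → [0,-1,10,13,17,15,5,11]
j=6: nums[6]=5 ≤ 11 → i=3, swap nums[3],nums[6] → [0,-1,10,5,17,15,13,11]
final swap nums[4],nums[7] → [0,-1,10,5,11,15,13,17]; return 4

[0,-1,10,5,11,15,13,17]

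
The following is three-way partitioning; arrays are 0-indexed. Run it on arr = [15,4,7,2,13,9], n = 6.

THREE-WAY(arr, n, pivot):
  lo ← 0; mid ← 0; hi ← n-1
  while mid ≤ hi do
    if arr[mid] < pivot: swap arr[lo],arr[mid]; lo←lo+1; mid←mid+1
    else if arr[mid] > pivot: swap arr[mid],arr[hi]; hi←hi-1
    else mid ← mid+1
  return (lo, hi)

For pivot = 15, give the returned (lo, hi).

lo=0 mid=0 hi=5
15=15: mid=1
4<15: swap(0,1), lo=1 mid=2 ⇒ [4,15,7,2,13,9]
7<15: swap(1,2), lo=2 mid=3 ⇒ [4,7,15,2,13,9]
2<15: swap(2,3), lo=3 mid=4 ⇒ [4,7,2,15,13,9]
13<15: swap(3,4), lo=4 mid=5 ⇒ [4,7,2,13,15,9]
9<15: swap(4,5), lo=5 mid=6 ⇒ [4,7,2,13,9,15]
done. lo=5 hi=5; arr=[4,7,2,13,9,15]

(5, 5)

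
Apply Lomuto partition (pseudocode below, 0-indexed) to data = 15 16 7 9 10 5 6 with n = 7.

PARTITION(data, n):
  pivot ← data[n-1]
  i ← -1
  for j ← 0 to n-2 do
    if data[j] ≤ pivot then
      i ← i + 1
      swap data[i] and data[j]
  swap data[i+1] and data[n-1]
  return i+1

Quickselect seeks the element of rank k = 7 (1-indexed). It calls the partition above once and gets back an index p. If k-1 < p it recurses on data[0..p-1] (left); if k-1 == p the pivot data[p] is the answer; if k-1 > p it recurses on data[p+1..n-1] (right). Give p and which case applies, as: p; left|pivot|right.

1; right

pivot=6, i=-1
j=0: 15>6, skip
j=1: 16>6, skip
j=2: 7>6, skip
j=3: 9>6, skip
j=4: 10>6, skip
j=5: 5≤6, i=0, swap(0,5) ⇒ 5 16 7 9 10 15 6
swap(1,6) ⇒ 5 6 7 9 10 15 16; return 1
p = 1; k-1 = 6 > 1 ⇒ right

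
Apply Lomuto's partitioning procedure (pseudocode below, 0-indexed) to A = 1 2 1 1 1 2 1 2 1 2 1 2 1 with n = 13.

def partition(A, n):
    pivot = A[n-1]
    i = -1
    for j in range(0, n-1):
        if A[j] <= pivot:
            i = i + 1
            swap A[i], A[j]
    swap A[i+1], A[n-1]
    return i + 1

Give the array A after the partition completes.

pivot=1, i=-1
j=0: 1≤1, i=0, swap(0,0) ⇒ 1 2 1 1 1 2 1 2 1 2 1 2 1
j=1: 2>1, skip
j=2: 1≤1, i=1, swap(1,2) ⇒ 1 1 2 1 1 2 1 2 1 2 1 2 1
j=3: 1≤1, i=2, swap(2,3) ⇒ 1 1 1 2 1 2 1 2 1 2 1 2 1
j=4: 1≤1, i=3, swap(3,4) ⇒ 1 1 1 1 2 2 1 2 1 2 1 2 1
j=5: 2>1, skip
j=6: 1≤1, i=4, swap(4,6) ⇒ 1 1 1 1 1 2 2 2 1 2 1 2 1
j=7: 2>1, skip
j=8: 1≤1, i=5, swap(5,8) ⇒ 1 1 1 1 1 1 2 2 2 2 1 2 1
j=9: 2>1, skip
j=10: 1≤1, i=6, swap(6,10) ⇒ 1 1 1 1 1 1 1 2 2 2 2 2 1
j=11: 2>1, skip
swap(7,12) ⇒ 1 1 1 1 1 1 1 1 2 2 2 2 2; return 7

1 1 1 1 1 1 1 1 2 2 2 2 2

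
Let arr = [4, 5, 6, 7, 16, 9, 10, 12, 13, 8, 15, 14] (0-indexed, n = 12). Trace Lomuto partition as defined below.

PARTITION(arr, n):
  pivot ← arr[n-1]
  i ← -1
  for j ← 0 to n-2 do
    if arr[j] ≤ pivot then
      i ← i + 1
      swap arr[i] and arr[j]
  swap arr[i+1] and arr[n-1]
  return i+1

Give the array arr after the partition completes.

pivot=14, i=-1
j=0: 4≤14, i=0, swap(0,0) ⇒ [4, 5, 6, 7, 16, 9, 10, 12, 13, 8, 15, 14]
j=1: 5≤14, i=1, swap(1,1) ⇒ [4, 5, 6, 7, 16, 9, 10, 12, 13, 8, 15, 14]
j=2: 6≤14, i=2, swap(2,2) ⇒ [4, 5, 6, 7, 16, 9, 10, 12, 13, 8, 15, 14]
j=3: 7≤14, i=3, swap(3,3) ⇒ [4, 5, 6, 7, 16, 9, 10, 12, 13, 8, 15, 14]
j=4: 16>14, skip
j=5: 9≤14, i=4, swap(4,5) ⇒ [4, 5, 6, 7, 9, 16, 10, 12, 13, 8, 15, 14]
j=6: 10≤14, i=5, swap(5,6) ⇒ [4, 5, 6, 7, 9, 10, 16, 12, 13, 8, 15, 14]
j=7: 12≤14, i=6, swap(6,7) ⇒ [4, 5, 6, 7, 9, 10, 12, 16, 13, 8, 15, 14]
j=8: 13≤14, i=7, swap(7,8) ⇒ [4, 5, 6, 7, 9, 10, 12, 13, 16, 8, 15, 14]
j=9: 8≤14, i=8, swap(8,9) ⇒ [4, 5, 6, 7, 9, 10, 12, 13, 8, 16, 15, 14]
j=10: 15>14, skip
swap(9,11) ⇒ [4, 5, 6, 7, 9, 10, 12, 13, 8, 14, 15, 16]; return 9

[4, 5, 6, 7, 9, 10, 12, 13, 8, 14, 15, 16]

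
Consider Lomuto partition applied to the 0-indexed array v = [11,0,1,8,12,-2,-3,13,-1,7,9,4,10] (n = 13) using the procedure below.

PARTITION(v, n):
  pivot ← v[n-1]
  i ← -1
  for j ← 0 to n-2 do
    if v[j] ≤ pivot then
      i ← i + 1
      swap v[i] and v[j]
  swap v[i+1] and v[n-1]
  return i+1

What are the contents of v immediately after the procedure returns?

[0,1,8,-2,-3,-1,7,9,4,10,13,11,12]

pivot = v[12] = 10; i = -1
j=0: v[0]=11 > 10 → no swap
j=1: v[1]=0 ≤ 10 → i=0, swap v[0],v[1] → [0,11,1,8,12,-2,-3,13,-1,7,9,4,10]
j=2: v[2]=1 ≤ 10 → i=1, swap v[1],v[2] → [0,1,11,8,12,-2,-3,13,-1,7,9,4,10]
j=3: v[3]=8 ≤ 10 → i=2, swap v[2],v[3] → [0,1,8,11,12,-2,-3,13,-1,7,9,4,10]
j=4: v[4]=12 > 10 → no swap
j=5: v[5]=-2 ≤ 10 → i=3, swap v[3],v[5] → [0,1,8,-2,12,11,-3,13,-1,7,9,4,10]
j=6: v[6]=-3 ≤ 10 → i=4, swap v[4],v[6] → [0,1,8,-2,-3,11,12,13,-1,7,9,4,10]
j=7: v[7]=13 > 10 → no swap
j=8: v[8]=-1 ≤ 10 → i=5, swap v[5],v[8] → [0,1,8,-2,-3,-1,12,13,11,7,9,4,10]
j=9: v[9]=7 ≤ 10 → i=6, swap v[6],v[9] → [0,1,8,-2,-3,-1,7,13,11,12,9,4,10]
j=10: v[10]=9 ≤ 10 → i=7, swap v[7],v[10] → [0,1,8,-2,-3,-1,7,9,11,12,13,4,10]
j=11: v[11]=4 ≤ 10 → i=8, swap v[8],v[11] → [0,1,8,-2,-3,-1,7,9,4,12,13,11,10]
final swap v[9],v[12] → [0,1,8,-2,-3,-1,7,9,4,10,13,11,12]; return 9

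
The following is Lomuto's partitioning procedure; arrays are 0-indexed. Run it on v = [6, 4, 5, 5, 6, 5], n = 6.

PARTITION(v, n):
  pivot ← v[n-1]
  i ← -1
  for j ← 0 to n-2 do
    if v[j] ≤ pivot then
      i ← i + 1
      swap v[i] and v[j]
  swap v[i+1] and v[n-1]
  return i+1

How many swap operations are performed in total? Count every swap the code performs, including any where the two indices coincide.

4

pivot=5, i=-1
j=0: 6>5, skip
j=1: 4≤5, i=0, swap(0,1) ⇒ [4, 6, 5, 5, 6, 5]
j=2: 5≤5, i=1, swap(1,2) ⇒ [4, 5, 6, 5, 6, 5]
j=3: 5≤5, i=2, swap(2,3) ⇒ [4, 5, 5, 6, 6, 5]
j=4: 6>5, skip
swap(3,5) ⇒ [4, 5, 5, 5, 6, 6]; return 3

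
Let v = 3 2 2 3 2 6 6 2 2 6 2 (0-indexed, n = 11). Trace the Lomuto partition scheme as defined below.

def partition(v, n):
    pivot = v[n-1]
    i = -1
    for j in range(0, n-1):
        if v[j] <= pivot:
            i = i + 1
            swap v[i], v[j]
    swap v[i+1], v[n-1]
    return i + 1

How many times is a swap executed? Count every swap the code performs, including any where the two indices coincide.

pivot = v[10] = 2; i = -1
j=0: v[0]=3 > 2 → no swap
j=1: v[1]=2 ≤ 2 → i=0, swap v[0],v[1] → 2 3 2 3 2 6 6 2 2 6 2
j=2: v[2]=2 ≤ 2 → i=1, swap v[1],v[2] → 2 2 3 3 2 6 6 2 2 6 2
j=3: v[3]=3 > 2 → no swap
j=4: v[4]=2 ≤ 2 → i=2, swap v[2],v[4] → 2 2 2 3 3 6 6 2 2 6 2
j=5: v[5]=6 > 2 → no swap
j=6: v[6]=6 > 2 → no swap
j=7: v[7]=2 ≤ 2 → i=3, swap v[3],v[7] → 2 2 2 2 3 6 6 3 2 6 2
j=8: v[8]=2 ≤ 2 → i=4, swap v[4],v[8] → 2 2 2 2 2 6 6 3 3 6 2
j=9: v[9]=6 > 2 → no swap
final swap v[5],v[10] → 2 2 2 2 2 2 6 3 3 6 6; return 5

6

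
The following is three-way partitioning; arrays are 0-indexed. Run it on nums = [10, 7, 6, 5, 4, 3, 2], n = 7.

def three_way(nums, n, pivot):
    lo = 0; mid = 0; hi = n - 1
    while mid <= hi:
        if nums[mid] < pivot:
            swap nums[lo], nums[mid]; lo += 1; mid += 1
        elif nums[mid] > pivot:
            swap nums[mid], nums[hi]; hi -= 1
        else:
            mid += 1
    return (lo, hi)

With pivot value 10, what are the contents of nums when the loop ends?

pivot = 10; lo=0, mid=0, hi=6
nums[mid]=10=10: mid=1
nums[mid]=7<10: swap nums[0],nums[1]; lo=1,mid=2 → [7, 10, 6, 5, 4, 3, 2]
nums[mid]=6<10: swap nums[1],nums[2]; lo=2,mid=3 → [7, 6, 10, 5, 4, 3, 2]
nums[mid]=5<10: swap nums[2],nums[3]; lo=3,mid=4 → [7, 6, 5, 10, 4, 3, 2]
nums[mid]=4<10: swap nums[3],nums[4]; lo=4,mid=5 → [7, 6, 5, 4, 10, 3, 2]
nums[mid]=3<10: swap nums[4],nums[5]; lo=5,mid=6 → [7, 6, 5, 4, 3, 10, 2]
nums[mid]=2<10: swap nums[5],nums[6]; lo=6,mid=7 → [7, 6, 5, 4, 3, 2, 10]
end: lo=6, hi=6; nums = [7, 6, 5, 4, 3, 2, 10]

[7, 6, 5, 4, 3, 2, 10]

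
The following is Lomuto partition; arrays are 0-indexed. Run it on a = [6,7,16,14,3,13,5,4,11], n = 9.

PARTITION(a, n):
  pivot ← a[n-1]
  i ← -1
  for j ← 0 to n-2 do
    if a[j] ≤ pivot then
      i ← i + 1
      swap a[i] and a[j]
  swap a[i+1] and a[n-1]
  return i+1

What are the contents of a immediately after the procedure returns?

[6,7,3,5,4,11,14,16,13]

pivot=11, i=-1
j=0: 6≤11, i=0, swap(0,0) ⇒ [6,7,16,14,3,13,5,4,11]
j=1: 7≤11, i=1, swap(1,1) ⇒ [6,7,16,14,3,13,5,4,11]
j=2: 16>11, skip
j=3: 14>11, skip
j=4: 3≤11, i=2, swap(2,4) ⇒ [6,7,3,14,16,13,5,4,11]
j=5: 13>11, skip
j=6: 5≤11, i=3, swap(3,6) ⇒ [6,7,3,5,16,13,14,4,11]
j=7: 4≤11, i=4, swap(4,7) ⇒ [6,7,3,5,4,13,14,16,11]
swap(5,8) ⇒ [6,7,3,5,4,11,14,16,13]; return 5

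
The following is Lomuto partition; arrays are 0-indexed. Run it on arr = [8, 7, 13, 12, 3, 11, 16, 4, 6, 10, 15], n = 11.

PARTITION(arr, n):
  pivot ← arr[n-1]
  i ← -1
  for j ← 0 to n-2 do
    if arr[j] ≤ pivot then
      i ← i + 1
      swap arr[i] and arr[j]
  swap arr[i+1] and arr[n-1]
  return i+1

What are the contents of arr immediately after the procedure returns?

[8, 7, 13, 12, 3, 11, 4, 6, 10, 15, 16]

pivot=15, i=-1
j=0: 8≤15, i=0, swap(0,0) ⇒ [8, 7, 13, 12, 3, 11, 16, 4, 6, 10, 15]
j=1: 7≤15, i=1, swap(1,1) ⇒ [8, 7, 13, 12, 3, 11, 16, 4, 6, 10, 15]
j=2: 13≤15, i=2, swap(2,2) ⇒ [8, 7, 13, 12, 3, 11, 16, 4, 6, 10, 15]
j=3: 12≤15, i=3, swap(3,3) ⇒ [8, 7, 13, 12, 3, 11, 16, 4, 6, 10, 15]
j=4: 3≤15, i=4, swap(4,4) ⇒ [8, 7, 13, 12, 3, 11, 16, 4, 6, 10, 15]
j=5: 11≤15, i=5, swap(5,5) ⇒ [8, 7, 13, 12, 3, 11, 16, 4, 6, 10, 15]
j=6: 16>15, skip
j=7: 4≤15, i=6, swap(6,7) ⇒ [8, 7, 13, 12, 3, 11, 4, 16, 6, 10, 15]
j=8: 6≤15, i=7, swap(7,8) ⇒ [8, 7, 13, 12, 3, 11, 4, 6, 16, 10, 15]
j=9: 10≤15, i=8, swap(8,9) ⇒ [8, 7, 13, 12, 3, 11, 4, 6, 10, 16, 15]
swap(9,10) ⇒ [8, 7, 13, 12, 3, 11, 4, 6, 10, 15, 16]; return 9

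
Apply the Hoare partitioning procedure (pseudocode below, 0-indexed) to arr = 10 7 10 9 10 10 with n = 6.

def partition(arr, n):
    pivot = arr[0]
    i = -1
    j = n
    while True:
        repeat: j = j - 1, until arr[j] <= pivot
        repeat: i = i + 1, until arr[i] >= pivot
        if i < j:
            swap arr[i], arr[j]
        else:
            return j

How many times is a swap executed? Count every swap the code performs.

pivot = arr[0] = 10; i = -1, j = 6
j→5 (arr[5]=10≤10), i→0 (arr[0]=10≥10); i<j, swap → 10 7 10 9 10 10
j→4 (arr[4]=10≤10), i→2 (arr[2]=10≥10); i<j, swap → 10 7 10 9 10 10
j→3, i→4; i≥j, return j=3. arr = 10 7 10 9 10 10

2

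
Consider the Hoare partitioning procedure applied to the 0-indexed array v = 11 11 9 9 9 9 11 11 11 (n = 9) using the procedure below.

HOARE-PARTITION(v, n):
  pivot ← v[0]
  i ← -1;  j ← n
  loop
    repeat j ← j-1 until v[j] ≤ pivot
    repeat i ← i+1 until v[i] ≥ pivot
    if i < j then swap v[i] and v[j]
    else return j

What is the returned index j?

pivot = v[0] = 11; i = -1, j = 9
j→8 (v[8]=11≤11), i→0 (v[0]=11≥11); i<j, swap → 11 11 9 9 9 9 11 11 11
j→7 (v[7]=11≤11), i→1 (v[1]=11≥11); i<j, swap → 11 11 9 9 9 9 11 11 11
j→6, i→6; i≥j, return j=6. v = 11 11 9 9 9 9 11 11 11

6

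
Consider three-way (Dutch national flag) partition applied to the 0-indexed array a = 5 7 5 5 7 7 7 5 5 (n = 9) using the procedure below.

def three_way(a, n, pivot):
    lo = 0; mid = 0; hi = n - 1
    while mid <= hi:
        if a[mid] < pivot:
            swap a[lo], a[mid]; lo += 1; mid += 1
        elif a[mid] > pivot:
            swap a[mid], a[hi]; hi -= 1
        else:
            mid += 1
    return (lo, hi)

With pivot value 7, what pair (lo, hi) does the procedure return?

(5, 8)

lo=0 mid=0 hi=8
5<7: swap(0,0), lo=1 mid=1 ⇒ 5 7 5 5 7 7 7 5 5
7=7: mid=2
5<7: swap(1,2), lo=2 mid=3 ⇒ 5 5 7 5 7 7 7 5 5
5<7: swap(2,3), lo=3 mid=4 ⇒ 5 5 5 7 7 7 7 5 5
7=7: mid=5
7=7: mid=6
7=7: mid=7
5<7: swap(3,7), lo=4 mid=8 ⇒ 5 5 5 5 7 7 7 7 5
5<7: swap(4,8), lo=5 mid=9 ⇒ 5 5 5 5 5 7 7 7 7
done. lo=5 hi=8; a=5 5 5 5 5 7 7 7 7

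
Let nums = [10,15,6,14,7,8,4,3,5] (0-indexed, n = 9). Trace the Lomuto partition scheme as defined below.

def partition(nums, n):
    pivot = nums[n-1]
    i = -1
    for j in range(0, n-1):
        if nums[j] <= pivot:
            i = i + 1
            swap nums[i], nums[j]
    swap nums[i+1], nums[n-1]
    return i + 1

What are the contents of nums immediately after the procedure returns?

[4,3,5,14,7,8,10,15,6]

pivot=5, i=-1
j=0: 10>5, skip
j=1: 15>5, skip
j=2: 6>5, skip
j=3: 14>5, skip
j=4: 7>5, skip
j=5: 8>5, skip
j=6: 4≤5, i=0, swap(0,6) ⇒ [4,15,6,14,7,8,10,3,5]
j=7: 3≤5, i=1, swap(1,7) ⇒ [4,3,6,14,7,8,10,15,5]
swap(2,8) ⇒ [4,3,5,14,7,8,10,15,6]; return 2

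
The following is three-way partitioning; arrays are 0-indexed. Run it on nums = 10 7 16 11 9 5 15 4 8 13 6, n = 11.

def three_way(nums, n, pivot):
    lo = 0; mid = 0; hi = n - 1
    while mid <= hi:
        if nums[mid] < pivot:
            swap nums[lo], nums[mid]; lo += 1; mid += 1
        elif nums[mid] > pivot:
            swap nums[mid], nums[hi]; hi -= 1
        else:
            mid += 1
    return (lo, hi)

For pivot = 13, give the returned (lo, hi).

(8, 8)

pivot = 13; lo=0, mid=0, hi=10
nums[mid]=10<13: swap nums[0],nums[0]; lo=1,mid=1 → 10 7 16 11 9 5 15 4 8 13 6
nums[mid]=7<13: swap nums[1],nums[1]; lo=2,mid=2 → 10 7 16 11 9 5 15 4 8 13 6
nums[mid]=16>13: swap nums[2],nums[10]; hi=9 → 10 7 6 11 9 5 15 4 8 13 16
nums[mid]=6<13: swap nums[2],nums[2]; lo=3,mid=3 → 10 7 6 11 9 5 15 4 8 13 16
nums[mid]=11<13: swap nums[3],nums[3]; lo=4,mid=4 → 10 7 6 11 9 5 15 4 8 13 16
nums[mid]=9<13: swap nums[4],nums[4]; lo=5,mid=5 → 10 7 6 11 9 5 15 4 8 13 16
nums[mid]=5<13: swap nums[5],nums[5]; lo=6,mid=6 → 10 7 6 11 9 5 15 4 8 13 16
nums[mid]=15>13: swap nums[6],nums[9]; hi=8 → 10 7 6 11 9 5 13 4 8 15 16
nums[mid]=13=13: mid=7
nums[mid]=4<13: swap nums[6],nums[7]; lo=7,mid=8 → 10 7 6 11 9 5 4 13 8 15 16
nums[mid]=8<13: swap nums[7],nums[8]; lo=8,mid=9 → 10 7 6 11 9 5 4 8 13 15 16
end: lo=8, hi=8; nums = 10 7 6 11 9 5 4 8 13 15 16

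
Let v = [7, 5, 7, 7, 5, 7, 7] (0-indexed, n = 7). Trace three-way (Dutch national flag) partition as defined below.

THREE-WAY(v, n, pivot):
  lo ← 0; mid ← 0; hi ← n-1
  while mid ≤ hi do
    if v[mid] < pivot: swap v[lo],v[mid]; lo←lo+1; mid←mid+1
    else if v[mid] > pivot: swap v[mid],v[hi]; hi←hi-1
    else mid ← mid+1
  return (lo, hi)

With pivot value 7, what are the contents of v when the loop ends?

[5, 5, 7, 7, 7, 7, 7]

lo=0 mid=0 hi=6
7=7: mid=1
5<7: swap(0,1), lo=1 mid=2 ⇒ [5, 7, 7, 7, 5, 7, 7]
7=7: mid=3
7=7: mid=4
5<7: swap(1,4), lo=2 mid=5 ⇒ [5, 5, 7, 7, 7, 7, 7]
7=7: mid=6
7=7: mid=7
done. lo=2 hi=6; v=[5, 5, 7, 7, 7, 7, 7]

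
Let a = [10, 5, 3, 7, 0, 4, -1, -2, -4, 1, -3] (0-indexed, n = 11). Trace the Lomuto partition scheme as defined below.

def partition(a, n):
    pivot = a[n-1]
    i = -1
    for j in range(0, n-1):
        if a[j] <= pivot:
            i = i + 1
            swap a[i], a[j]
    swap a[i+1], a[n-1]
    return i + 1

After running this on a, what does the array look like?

[-4, -3, 3, 7, 0, 4, -1, -2, 10, 1, 5]

pivot=-3, i=-1
j=0: 10>-3, skip
j=1: 5>-3, skip
j=2: 3>-3, skip
j=3: 7>-3, skip
j=4: 0>-3, skip
j=5: 4>-3, skip
j=6: -1>-3, skip
j=7: -2>-3, skip
j=8: -4≤-3, i=0, swap(0,8) ⇒ [-4, 5, 3, 7, 0, 4, -1, -2, 10, 1, -3]
j=9: 1>-3, skip
swap(1,10) ⇒ [-4, -3, 3, 7, 0, 4, -1, -2, 10, 1, 5]; return 1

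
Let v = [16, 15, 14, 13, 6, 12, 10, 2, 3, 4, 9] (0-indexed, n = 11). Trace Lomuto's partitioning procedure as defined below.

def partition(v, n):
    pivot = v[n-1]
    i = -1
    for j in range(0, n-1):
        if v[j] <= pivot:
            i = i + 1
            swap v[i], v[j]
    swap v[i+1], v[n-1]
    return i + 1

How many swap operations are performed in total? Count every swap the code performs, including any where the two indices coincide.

5

pivot=9, i=-1
j=0: 16>9, skip
j=1: 15>9, skip
j=2: 14>9, skip
j=3: 13>9, skip
j=4: 6≤9, i=0, swap(0,4) ⇒ [6, 15, 14, 13, 16, 12, 10, 2, 3, 4, 9]
j=5: 12>9, skip
j=6: 10>9, skip
j=7: 2≤9, i=1, swap(1,7) ⇒ [6, 2, 14, 13, 16, 12, 10, 15, 3, 4, 9]
j=8: 3≤9, i=2, swap(2,8) ⇒ [6, 2, 3, 13, 16, 12, 10, 15, 14, 4, 9]
j=9: 4≤9, i=3, swap(3,9) ⇒ [6, 2, 3, 4, 16, 12, 10, 15, 14, 13, 9]
swap(4,10) ⇒ [6, 2, 3, 4, 9, 12, 10, 15, 14, 13, 16]; return 4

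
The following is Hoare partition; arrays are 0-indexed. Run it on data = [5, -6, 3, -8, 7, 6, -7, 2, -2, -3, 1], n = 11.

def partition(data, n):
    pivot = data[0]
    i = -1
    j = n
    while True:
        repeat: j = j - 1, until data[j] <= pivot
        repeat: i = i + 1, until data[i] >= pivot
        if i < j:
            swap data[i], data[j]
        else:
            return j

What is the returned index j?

pivot=5
j stops at 10 (1), i stops at 0 (5); swap ⇒ [1, -6, 3, -8, 7, 6, -7, 2, -2, -3, 5]
j stops at 9 (-3), i stops at 4 (7); swap ⇒ [1, -6, 3, -8, -3, 6, -7, 2, -2, 7, 5]
j stops at 8 (-2), i stops at 5 (6); swap ⇒ [1, -6, 3, -8, -3, -2, -7, 2, 6, 7, 5]
j stops at 7, i stops at 8; i≥j ⇒ return 7. data=[1, -6, 3, -8, -3, -2, -7, 2, 6, 7, 5]

7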